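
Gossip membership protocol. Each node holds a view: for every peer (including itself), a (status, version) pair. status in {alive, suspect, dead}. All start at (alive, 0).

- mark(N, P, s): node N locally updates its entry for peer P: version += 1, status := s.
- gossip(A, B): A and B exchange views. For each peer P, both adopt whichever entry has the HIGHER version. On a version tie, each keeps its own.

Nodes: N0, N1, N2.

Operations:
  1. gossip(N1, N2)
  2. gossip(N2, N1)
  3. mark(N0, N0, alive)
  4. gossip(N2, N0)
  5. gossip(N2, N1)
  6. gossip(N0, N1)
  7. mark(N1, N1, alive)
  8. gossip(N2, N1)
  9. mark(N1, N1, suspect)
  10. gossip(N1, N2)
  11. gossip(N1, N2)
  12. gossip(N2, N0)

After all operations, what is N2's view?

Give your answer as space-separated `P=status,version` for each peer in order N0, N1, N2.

Answer: N0=alive,1 N1=suspect,2 N2=alive,0

Derivation:
Op 1: gossip N1<->N2 -> N1.N0=(alive,v0) N1.N1=(alive,v0) N1.N2=(alive,v0) | N2.N0=(alive,v0) N2.N1=(alive,v0) N2.N2=(alive,v0)
Op 2: gossip N2<->N1 -> N2.N0=(alive,v0) N2.N1=(alive,v0) N2.N2=(alive,v0) | N1.N0=(alive,v0) N1.N1=(alive,v0) N1.N2=(alive,v0)
Op 3: N0 marks N0=alive -> (alive,v1)
Op 4: gossip N2<->N0 -> N2.N0=(alive,v1) N2.N1=(alive,v0) N2.N2=(alive,v0) | N0.N0=(alive,v1) N0.N1=(alive,v0) N0.N2=(alive,v0)
Op 5: gossip N2<->N1 -> N2.N0=(alive,v1) N2.N1=(alive,v0) N2.N2=(alive,v0) | N1.N0=(alive,v1) N1.N1=(alive,v0) N1.N2=(alive,v0)
Op 6: gossip N0<->N1 -> N0.N0=(alive,v1) N0.N1=(alive,v0) N0.N2=(alive,v0) | N1.N0=(alive,v1) N1.N1=(alive,v0) N1.N2=(alive,v0)
Op 7: N1 marks N1=alive -> (alive,v1)
Op 8: gossip N2<->N1 -> N2.N0=(alive,v1) N2.N1=(alive,v1) N2.N2=(alive,v0) | N1.N0=(alive,v1) N1.N1=(alive,v1) N1.N2=(alive,v0)
Op 9: N1 marks N1=suspect -> (suspect,v2)
Op 10: gossip N1<->N2 -> N1.N0=(alive,v1) N1.N1=(suspect,v2) N1.N2=(alive,v0) | N2.N0=(alive,v1) N2.N1=(suspect,v2) N2.N2=(alive,v0)
Op 11: gossip N1<->N2 -> N1.N0=(alive,v1) N1.N1=(suspect,v2) N1.N2=(alive,v0) | N2.N0=(alive,v1) N2.N1=(suspect,v2) N2.N2=(alive,v0)
Op 12: gossip N2<->N0 -> N2.N0=(alive,v1) N2.N1=(suspect,v2) N2.N2=(alive,v0) | N0.N0=(alive,v1) N0.N1=(suspect,v2) N0.N2=(alive,v0)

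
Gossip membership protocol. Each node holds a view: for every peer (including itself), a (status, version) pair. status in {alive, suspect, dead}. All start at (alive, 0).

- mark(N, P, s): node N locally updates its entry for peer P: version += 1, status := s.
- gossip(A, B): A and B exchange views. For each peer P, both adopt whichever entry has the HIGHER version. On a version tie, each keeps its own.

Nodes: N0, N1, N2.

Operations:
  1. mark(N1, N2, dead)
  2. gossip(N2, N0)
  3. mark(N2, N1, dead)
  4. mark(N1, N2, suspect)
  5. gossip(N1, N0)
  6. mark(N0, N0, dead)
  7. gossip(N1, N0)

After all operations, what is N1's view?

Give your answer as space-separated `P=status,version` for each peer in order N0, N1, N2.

Answer: N0=dead,1 N1=alive,0 N2=suspect,2

Derivation:
Op 1: N1 marks N2=dead -> (dead,v1)
Op 2: gossip N2<->N0 -> N2.N0=(alive,v0) N2.N1=(alive,v0) N2.N2=(alive,v0) | N0.N0=(alive,v0) N0.N1=(alive,v0) N0.N2=(alive,v0)
Op 3: N2 marks N1=dead -> (dead,v1)
Op 4: N1 marks N2=suspect -> (suspect,v2)
Op 5: gossip N1<->N0 -> N1.N0=(alive,v0) N1.N1=(alive,v0) N1.N2=(suspect,v2) | N0.N0=(alive,v0) N0.N1=(alive,v0) N0.N2=(suspect,v2)
Op 6: N0 marks N0=dead -> (dead,v1)
Op 7: gossip N1<->N0 -> N1.N0=(dead,v1) N1.N1=(alive,v0) N1.N2=(suspect,v2) | N0.N0=(dead,v1) N0.N1=(alive,v0) N0.N2=(suspect,v2)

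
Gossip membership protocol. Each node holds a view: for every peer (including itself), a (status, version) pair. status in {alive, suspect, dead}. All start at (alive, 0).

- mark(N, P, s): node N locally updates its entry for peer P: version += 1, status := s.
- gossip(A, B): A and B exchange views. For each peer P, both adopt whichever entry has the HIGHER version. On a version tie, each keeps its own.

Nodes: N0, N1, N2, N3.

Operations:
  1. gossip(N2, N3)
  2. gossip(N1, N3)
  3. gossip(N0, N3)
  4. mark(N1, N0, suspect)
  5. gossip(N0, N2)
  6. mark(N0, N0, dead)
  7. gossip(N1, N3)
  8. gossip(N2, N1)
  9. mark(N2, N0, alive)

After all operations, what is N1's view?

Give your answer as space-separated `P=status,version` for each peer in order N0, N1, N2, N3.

Answer: N0=suspect,1 N1=alive,0 N2=alive,0 N3=alive,0

Derivation:
Op 1: gossip N2<->N3 -> N2.N0=(alive,v0) N2.N1=(alive,v0) N2.N2=(alive,v0) N2.N3=(alive,v0) | N3.N0=(alive,v0) N3.N1=(alive,v0) N3.N2=(alive,v0) N3.N3=(alive,v0)
Op 2: gossip N1<->N3 -> N1.N0=(alive,v0) N1.N1=(alive,v0) N1.N2=(alive,v0) N1.N3=(alive,v0) | N3.N0=(alive,v0) N3.N1=(alive,v0) N3.N2=(alive,v0) N3.N3=(alive,v0)
Op 3: gossip N0<->N3 -> N0.N0=(alive,v0) N0.N1=(alive,v0) N0.N2=(alive,v0) N0.N3=(alive,v0) | N3.N0=(alive,v0) N3.N1=(alive,v0) N3.N2=(alive,v0) N3.N3=(alive,v0)
Op 4: N1 marks N0=suspect -> (suspect,v1)
Op 5: gossip N0<->N2 -> N0.N0=(alive,v0) N0.N1=(alive,v0) N0.N2=(alive,v0) N0.N3=(alive,v0) | N2.N0=(alive,v0) N2.N1=(alive,v0) N2.N2=(alive,v0) N2.N3=(alive,v0)
Op 6: N0 marks N0=dead -> (dead,v1)
Op 7: gossip N1<->N3 -> N1.N0=(suspect,v1) N1.N1=(alive,v0) N1.N2=(alive,v0) N1.N3=(alive,v0) | N3.N0=(suspect,v1) N3.N1=(alive,v0) N3.N2=(alive,v0) N3.N3=(alive,v0)
Op 8: gossip N2<->N1 -> N2.N0=(suspect,v1) N2.N1=(alive,v0) N2.N2=(alive,v0) N2.N3=(alive,v0) | N1.N0=(suspect,v1) N1.N1=(alive,v0) N1.N2=(alive,v0) N1.N3=(alive,v0)
Op 9: N2 marks N0=alive -> (alive,v2)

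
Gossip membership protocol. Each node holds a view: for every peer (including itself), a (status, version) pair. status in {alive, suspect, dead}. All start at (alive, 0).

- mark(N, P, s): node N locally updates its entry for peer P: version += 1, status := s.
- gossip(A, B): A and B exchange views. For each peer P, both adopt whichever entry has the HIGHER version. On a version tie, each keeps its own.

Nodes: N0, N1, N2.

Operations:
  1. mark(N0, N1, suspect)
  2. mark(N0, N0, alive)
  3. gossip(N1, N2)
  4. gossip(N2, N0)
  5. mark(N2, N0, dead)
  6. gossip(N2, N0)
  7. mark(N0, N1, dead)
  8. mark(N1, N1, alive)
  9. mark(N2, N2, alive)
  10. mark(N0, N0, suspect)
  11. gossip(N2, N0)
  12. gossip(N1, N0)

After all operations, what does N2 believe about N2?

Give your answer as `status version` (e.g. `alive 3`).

Op 1: N0 marks N1=suspect -> (suspect,v1)
Op 2: N0 marks N0=alive -> (alive,v1)
Op 3: gossip N1<->N2 -> N1.N0=(alive,v0) N1.N1=(alive,v0) N1.N2=(alive,v0) | N2.N0=(alive,v0) N2.N1=(alive,v0) N2.N2=(alive,v0)
Op 4: gossip N2<->N0 -> N2.N0=(alive,v1) N2.N1=(suspect,v1) N2.N2=(alive,v0) | N0.N0=(alive,v1) N0.N1=(suspect,v1) N0.N2=(alive,v0)
Op 5: N2 marks N0=dead -> (dead,v2)
Op 6: gossip N2<->N0 -> N2.N0=(dead,v2) N2.N1=(suspect,v1) N2.N2=(alive,v0) | N0.N0=(dead,v2) N0.N1=(suspect,v1) N0.N2=(alive,v0)
Op 7: N0 marks N1=dead -> (dead,v2)
Op 8: N1 marks N1=alive -> (alive,v1)
Op 9: N2 marks N2=alive -> (alive,v1)
Op 10: N0 marks N0=suspect -> (suspect,v3)
Op 11: gossip N2<->N0 -> N2.N0=(suspect,v3) N2.N1=(dead,v2) N2.N2=(alive,v1) | N0.N0=(suspect,v3) N0.N1=(dead,v2) N0.N2=(alive,v1)
Op 12: gossip N1<->N0 -> N1.N0=(suspect,v3) N1.N1=(dead,v2) N1.N2=(alive,v1) | N0.N0=(suspect,v3) N0.N1=(dead,v2) N0.N2=(alive,v1)

Answer: alive 1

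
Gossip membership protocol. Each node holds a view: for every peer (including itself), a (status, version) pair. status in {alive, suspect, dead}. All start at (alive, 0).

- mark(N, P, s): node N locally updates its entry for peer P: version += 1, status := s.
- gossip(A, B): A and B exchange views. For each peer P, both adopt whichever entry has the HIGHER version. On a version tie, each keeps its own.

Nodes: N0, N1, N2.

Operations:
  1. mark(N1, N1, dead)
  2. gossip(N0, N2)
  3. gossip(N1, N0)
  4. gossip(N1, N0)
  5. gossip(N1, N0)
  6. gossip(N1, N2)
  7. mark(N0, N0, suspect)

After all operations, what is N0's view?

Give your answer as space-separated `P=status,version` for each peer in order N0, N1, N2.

Op 1: N1 marks N1=dead -> (dead,v1)
Op 2: gossip N0<->N2 -> N0.N0=(alive,v0) N0.N1=(alive,v0) N0.N2=(alive,v0) | N2.N0=(alive,v0) N2.N1=(alive,v0) N2.N2=(alive,v0)
Op 3: gossip N1<->N0 -> N1.N0=(alive,v0) N1.N1=(dead,v1) N1.N2=(alive,v0) | N0.N0=(alive,v0) N0.N1=(dead,v1) N0.N2=(alive,v0)
Op 4: gossip N1<->N0 -> N1.N0=(alive,v0) N1.N1=(dead,v1) N1.N2=(alive,v0) | N0.N0=(alive,v0) N0.N1=(dead,v1) N0.N2=(alive,v0)
Op 5: gossip N1<->N0 -> N1.N0=(alive,v0) N1.N1=(dead,v1) N1.N2=(alive,v0) | N0.N0=(alive,v0) N0.N1=(dead,v1) N0.N2=(alive,v0)
Op 6: gossip N1<->N2 -> N1.N0=(alive,v0) N1.N1=(dead,v1) N1.N2=(alive,v0) | N2.N0=(alive,v0) N2.N1=(dead,v1) N2.N2=(alive,v0)
Op 7: N0 marks N0=suspect -> (suspect,v1)

Answer: N0=suspect,1 N1=dead,1 N2=alive,0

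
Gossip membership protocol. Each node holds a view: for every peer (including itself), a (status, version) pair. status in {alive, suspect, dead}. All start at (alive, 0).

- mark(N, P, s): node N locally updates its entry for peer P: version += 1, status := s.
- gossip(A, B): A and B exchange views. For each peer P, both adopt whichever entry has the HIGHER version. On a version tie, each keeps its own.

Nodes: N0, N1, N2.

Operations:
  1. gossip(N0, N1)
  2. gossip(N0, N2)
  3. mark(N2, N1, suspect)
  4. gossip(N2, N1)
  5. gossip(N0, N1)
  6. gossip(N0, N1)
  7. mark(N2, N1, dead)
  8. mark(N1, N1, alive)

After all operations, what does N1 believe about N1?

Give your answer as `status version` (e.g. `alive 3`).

Op 1: gossip N0<->N1 -> N0.N0=(alive,v0) N0.N1=(alive,v0) N0.N2=(alive,v0) | N1.N0=(alive,v0) N1.N1=(alive,v0) N1.N2=(alive,v0)
Op 2: gossip N0<->N2 -> N0.N0=(alive,v0) N0.N1=(alive,v0) N0.N2=(alive,v0) | N2.N0=(alive,v0) N2.N1=(alive,v0) N2.N2=(alive,v0)
Op 3: N2 marks N1=suspect -> (suspect,v1)
Op 4: gossip N2<->N1 -> N2.N0=(alive,v0) N2.N1=(suspect,v1) N2.N2=(alive,v0) | N1.N0=(alive,v0) N1.N1=(suspect,v1) N1.N2=(alive,v0)
Op 5: gossip N0<->N1 -> N0.N0=(alive,v0) N0.N1=(suspect,v1) N0.N2=(alive,v0) | N1.N0=(alive,v0) N1.N1=(suspect,v1) N1.N2=(alive,v0)
Op 6: gossip N0<->N1 -> N0.N0=(alive,v0) N0.N1=(suspect,v1) N0.N2=(alive,v0) | N1.N0=(alive,v0) N1.N1=(suspect,v1) N1.N2=(alive,v0)
Op 7: N2 marks N1=dead -> (dead,v2)
Op 8: N1 marks N1=alive -> (alive,v2)

Answer: alive 2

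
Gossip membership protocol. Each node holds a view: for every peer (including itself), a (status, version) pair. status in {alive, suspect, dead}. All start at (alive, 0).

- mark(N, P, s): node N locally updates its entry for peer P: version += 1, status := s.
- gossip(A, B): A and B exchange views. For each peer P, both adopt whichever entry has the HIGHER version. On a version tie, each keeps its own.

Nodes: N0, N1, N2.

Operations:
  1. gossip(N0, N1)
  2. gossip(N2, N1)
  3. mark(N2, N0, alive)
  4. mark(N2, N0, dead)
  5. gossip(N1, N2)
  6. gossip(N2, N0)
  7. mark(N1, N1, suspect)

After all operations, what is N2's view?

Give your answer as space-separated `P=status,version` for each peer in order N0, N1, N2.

Op 1: gossip N0<->N1 -> N0.N0=(alive,v0) N0.N1=(alive,v0) N0.N2=(alive,v0) | N1.N0=(alive,v0) N1.N1=(alive,v0) N1.N2=(alive,v0)
Op 2: gossip N2<->N1 -> N2.N0=(alive,v0) N2.N1=(alive,v0) N2.N2=(alive,v0) | N1.N0=(alive,v0) N1.N1=(alive,v0) N1.N2=(alive,v0)
Op 3: N2 marks N0=alive -> (alive,v1)
Op 4: N2 marks N0=dead -> (dead,v2)
Op 5: gossip N1<->N2 -> N1.N0=(dead,v2) N1.N1=(alive,v0) N1.N2=(alive,v0) | N2.N0=(dead,v2) N2.N1=(alive,v0) N2.N2=(alive,v0)
Op 6: gossip N2<->N0 -> N2.N0=(dead,v2) N2.N1=(alive,v0) N2.N2=(alive,v0) | N0.N0=(dead,v2) N0.N1=(alive,v0) N0.N2=(alive,v0)
Op 7: N1 marks N1=suspect -> (suspect,v1)

Answer: N0=dead,2 N1=alive,0 N2=alive,0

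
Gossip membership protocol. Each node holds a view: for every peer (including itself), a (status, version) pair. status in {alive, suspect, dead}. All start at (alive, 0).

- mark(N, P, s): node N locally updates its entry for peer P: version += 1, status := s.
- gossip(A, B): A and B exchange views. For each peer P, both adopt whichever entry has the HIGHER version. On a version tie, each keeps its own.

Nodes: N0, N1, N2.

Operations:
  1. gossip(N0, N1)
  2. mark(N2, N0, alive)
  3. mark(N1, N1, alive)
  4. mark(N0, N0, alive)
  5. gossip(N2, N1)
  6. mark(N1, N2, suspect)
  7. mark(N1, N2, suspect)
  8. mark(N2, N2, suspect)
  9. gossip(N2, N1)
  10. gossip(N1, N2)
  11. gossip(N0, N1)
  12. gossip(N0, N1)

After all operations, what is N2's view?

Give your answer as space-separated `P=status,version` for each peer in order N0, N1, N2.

Op 1: gossip N0<->N1 -> N0.N0=(alive,v0) N0.N1=(alive,v0) N0.N2=(alive,v0) | N1.N0=(alive,v0) N1.N1=(alive,v0) N1.N2=(alive,v0)
Op 2: N2 marks N0=alive -> (alive,v1)
Op 3: N1 marks N1=alive -> (alive,v1)
Op 4: N0 marks N0=alive -> (alive,v1)
Op 5: gossip N2<->N1 -> N2.N0=(alive,v1) N2.N1=(alive,v1) N2.N2=(alive,v0) | N1.N0=(alive,v1) N1.N1=(alive,v1) N1.N2=(alive,v0)
Op 6: N1 marks N2=suspect -> (suspect,v1)
Op 7: N1 marks N2=suspect -> (suspect,v2)
Op 8: N2 marks N2=suspect -> (suspect,v1)
Op 9: gossip N2<->N1 -> N2.N0=(alive,v1) N2.N1=(alive,v1) N2.N2=(suspect,v2) | N1.N0=(alive,v1) N1.N1=(alive,v1) N1.N2=(suspect,v2)
Op 10: gossip N1<->N2 -> N1.N0=(alive,v1) N1.N1=(alive,v1) N1.N2=(suspect,v2) | N2.N0=(alive,v1) N2.N1=(alive,v1) N2.N2=(suspect,v2)
Op 11: gossip N0<->N1 -> N0.N0=(alive,v1) N0.N1=(alive,v1) N0.N2=(suspect,v2) | N1.N0=(alive,v1) N1.N1=(alive,v1) N1.N2=(suspect,v2)
Op 12: gossip N0<->N1 -> N0.N0=(alive,v1) N0.N1=(alive,v1) N0.N2=(suspect,v2) | N1.N0=(alive,v1) N1.N1=(alive,v1) N1.N2=(suspect,v2)

Answer: N0=alive,1 N1=alive,1 N2=suspect,2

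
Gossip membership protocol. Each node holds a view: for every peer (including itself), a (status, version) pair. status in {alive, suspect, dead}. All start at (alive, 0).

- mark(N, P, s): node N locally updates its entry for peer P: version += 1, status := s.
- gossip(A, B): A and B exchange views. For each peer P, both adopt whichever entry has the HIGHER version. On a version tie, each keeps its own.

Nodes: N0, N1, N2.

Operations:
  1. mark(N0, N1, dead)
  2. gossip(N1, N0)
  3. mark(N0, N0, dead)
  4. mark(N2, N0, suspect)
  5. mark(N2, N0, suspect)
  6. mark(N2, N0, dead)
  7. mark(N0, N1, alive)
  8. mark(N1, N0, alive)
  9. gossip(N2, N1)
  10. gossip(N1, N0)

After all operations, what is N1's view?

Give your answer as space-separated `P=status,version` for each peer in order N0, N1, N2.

Answer: N0=dead,3 N1=alive,2 N2=alive,0

Derivation:
Op 1: N0 marks N1=dead -> (dead,v1)
Op 2: gossip N1<->N0 -> N1.N0=(alive,v0) N1.N1=(dead,v1) N1.N2=(alive,v0) | N0.N0=(alive,v0) N0.N1=(dead,v1) N0.N2=(alive,v0)
Op 3: N0 marks N0=dead -> (dead,v1)
Op 4: N2 marks N0=suspect -> (suspect,v1)
Op 5: N2 marks N0=suspect -> (suspect,v2)
Op 6: N2 marks N0=dead -> (dead,v3)
Op 7: N0 marks N1=alive -> (alive,v2)
Op 8: N1 marks N0=alive -> (alive,v1)
Op 9: gossip N2<->N1 -> N2.N0=(dead,v3) N2.N1=(dead,v1) N2.N2=(alive,v0) | N1.N0=(dead,v3) N1.N1=(dead,v1) N1.N2=(alive,v0)
Op 10: gossip N1<->N0 -> N1.N0=(dead,v3) N1.N1=(alive,v2) N1.N2=(alive,v0) | N0.N0=(dead,v3) N0.N1=(alive,v2) N0.N2=(alive,v0)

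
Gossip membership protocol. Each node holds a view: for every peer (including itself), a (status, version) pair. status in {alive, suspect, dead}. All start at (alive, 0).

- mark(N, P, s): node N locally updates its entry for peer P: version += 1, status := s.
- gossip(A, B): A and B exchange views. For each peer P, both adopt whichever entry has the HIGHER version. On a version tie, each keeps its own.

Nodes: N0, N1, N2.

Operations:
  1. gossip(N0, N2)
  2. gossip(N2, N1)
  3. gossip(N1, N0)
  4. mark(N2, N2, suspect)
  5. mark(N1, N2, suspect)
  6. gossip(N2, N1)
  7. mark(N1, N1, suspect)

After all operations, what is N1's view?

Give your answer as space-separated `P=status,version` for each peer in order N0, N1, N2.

Answer: N0=alive,0 N1=suspect,1 N2=suspect,1

Derivation:
Op 1: gossip N0<->N2 -> N0.N0=(alive,v0) N0.N1=(alive,v0) N0.N2=(alive,v0) | N2.N0=(alive,v0) N2.N1=(alive,v0) N2.N2=(alive,v0)
Op 2: gossip N2<->N1 -> N2.N0=(alive,v0) N2.N1=(alive,v0) N2.N2=(alive,v0) | N1.N0=(alive,v0) N1.N1=(alive,v0) N1.N2=(alive,v0)
Op 3: gossip N1<->N0 -> N1.N0=(alive,v0) N1.N1=(alive,v0) N1.N2=(alive,v0) | N0.N0=(alive,v0) N0.N1=(alive,v0) N0.N2=(alive,v0)
Op 4: N2 marks N2=suspect -> (suspect,v1)
Op 5: N1 marks N2=suspect -> (suspect,v1)
Op 6: gossip N2<->N1 -> N2.N0=(alive,v0) N2.N1=(alive,v0) N2.N2=(suspect,v1) | N1.N0=(alive,v0) N1.N1=(alive,v0) N1.N2=(suspect,v1)
Op 7: N1 marks N1=suspect -> (suspect,v1)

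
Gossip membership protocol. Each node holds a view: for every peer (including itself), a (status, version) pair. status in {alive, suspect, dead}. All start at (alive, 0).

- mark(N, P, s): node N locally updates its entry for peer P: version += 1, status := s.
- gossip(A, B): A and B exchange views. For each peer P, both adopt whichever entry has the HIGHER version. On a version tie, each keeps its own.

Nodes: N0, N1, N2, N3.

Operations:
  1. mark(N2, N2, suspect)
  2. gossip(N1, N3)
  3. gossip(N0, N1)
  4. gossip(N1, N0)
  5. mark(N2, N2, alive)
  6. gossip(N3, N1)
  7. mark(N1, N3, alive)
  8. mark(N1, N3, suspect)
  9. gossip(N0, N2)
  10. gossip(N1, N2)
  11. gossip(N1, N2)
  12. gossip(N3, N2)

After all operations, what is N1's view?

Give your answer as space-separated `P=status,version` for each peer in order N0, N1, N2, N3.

Answer: N0=alive,0 N1=alive,0 N2=alive,2 N3=suspect,2

Derivation:
Op 1: N2 marks N2=suspect -> (suspect,v1)
Op 2: gossip N1<->N3 -> N1.N0=(alive,v0) N1.N1=(alive,v0) N1.N2=(alive,v0) N1.N3=(alive,v0) | N3.N0=(alive,v0) N3.N1=(alive,v0) N3.N2=(alive,v0) N3.N3=(alive,v0)
Op 3: gossip N0<->N1 -> N0.N0=(alive,v0) N0.N1=(alive,v0) N0.N2=(alive,v0) N0.N3=(alive,v0) | N1.N0=(alive,v0) N1.N1=(alive,v0) N1.N2=(alive,v0) N1.N3=(alive,v0)
Op 4: gossip N1<->N0 -> N1.N0=(alive,v0) N1.N1=(alive,v0) N1.N2=(alive,v0) N1.N3=(alive,v0) | N0.N0=(alive,v0) N0.N1=(alive,v0) N0.N2=(alive,v0) N0.N3=(alive,v0)
Op 5: N2 marks N2=alive -> (alive,v2)
Op 6: gossip N3<->N1 -> N3.N0=(alive,v0) N3.N1=(alive,v0) N3.N2=(alive,v0) N3.N3=(alive,v0) | N1.N0=(alive,v0) N1.N1=(alive,v0) N1.N2=(alive,v0) N1.N3=(alive,v0)
Op 7: N1 marks N3=alive -> (alive,v1)
Op 8: N1 marks N3=suspect -> (suspect,v2)
Op 9: gossip N0<->N2 -> N0.N0=(alive,v0) N0.N1=(alive,v0) N0.N2=(alive,v2) N0.N3=(alive,v0) | N2.N0=(alive,v0) N2.N1=(alive,v0) N2.N2=(alive,v2) N2.N3=(alive,v0)
Op 10: gossip N1<->N2 -> N1.N0=(alive,v0) N1.N1=(alive,v0) N1.N2=(alive,v2) N1.N3=(suspect,v2) | N2.N0=(alive,v0) N2.N1=(alive,v0) N2.N2=(alive,v2) N2.N3=(suspect,v2)
Op 11: gossip N1<->N2 -> N1.N0=(alive,v0) N1.N1=(alive,v0) N1.N2=(alive,v2) N1.N3=(suspect,v2) | N2.N0=(alive,v0) N2.N1=(alive,v0) N2.N2=(alive,v2) N2.N3=(suspect,v2)
Op 12: gossip N3<->N2 -> N3.N0=(alive,v0) N3.N1=(alive,v0) N3.N2=(alive,v2) N3.N3=(suspect,v2) | N2.N0=(alive,v0) N2.N1=(alive,v0) N2.N2=(alive,v2) N2.N3=(suspect,v2)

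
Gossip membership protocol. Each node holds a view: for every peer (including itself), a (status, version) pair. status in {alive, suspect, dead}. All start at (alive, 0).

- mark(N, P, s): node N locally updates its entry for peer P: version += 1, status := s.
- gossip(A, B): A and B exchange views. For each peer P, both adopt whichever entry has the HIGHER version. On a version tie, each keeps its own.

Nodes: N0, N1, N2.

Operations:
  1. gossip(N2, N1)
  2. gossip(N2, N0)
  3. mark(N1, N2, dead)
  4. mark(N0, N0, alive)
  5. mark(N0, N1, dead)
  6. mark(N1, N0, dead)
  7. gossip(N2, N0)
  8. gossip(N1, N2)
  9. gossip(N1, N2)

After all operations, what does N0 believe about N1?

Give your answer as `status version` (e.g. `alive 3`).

Op 1: gossip N2<->N1 -> N2.N0=(alive,v0) N2.N1=(alive,v0) N2.N2=(alive,v0) | N1.N0=(alive,v0) N1.N1=(alive,v0) N1.N2=(alive,v0)
Op 2: gossip N2<->N0 -> N2.N0=(alive,v0) N2.N1=(alive,v0) N2.N2=(alive,v0) | N0.N0=(alive,v0) N0.N1=(alive,v0) N0.N2=(alive,v0)
Op 3: N1 marks N2=dead -> (dead,v1)
Op 4: N0 marks N0=alive -> (alive,v1)
Op 5: N0 marks N1=dead -> (dead,v1)
Op 6: N1 marks N0=dead -> (dead,v1)
Op 7: gossip N2<->N0 -> N2.N0=(alive,v1) N2.N1=(dead,v1) N2.N2=(alive,v0) | N0.N0=(alive,v1) N0.N1=(dead,v1) N0.N2=(alive,v0)
Op 8: gossip N1<->N2 -> N1.N0=(dead,v1) N1.N1=(dead,v1) N1.N2=(dead,v1) | N2.N0=(alive,v1) N2.N1=(dead,v1) N2.N2=(dead,v1)
Op 9: gossip N1<->N2 -> N1.N0=(dead,v1) N1.N1=(dead,v1) N1.N2=(dead,v1) | N2.N0=(alive,v1) N2.N1=(dead,v1) N2.N2=(dead,v1)

Answer: dead 1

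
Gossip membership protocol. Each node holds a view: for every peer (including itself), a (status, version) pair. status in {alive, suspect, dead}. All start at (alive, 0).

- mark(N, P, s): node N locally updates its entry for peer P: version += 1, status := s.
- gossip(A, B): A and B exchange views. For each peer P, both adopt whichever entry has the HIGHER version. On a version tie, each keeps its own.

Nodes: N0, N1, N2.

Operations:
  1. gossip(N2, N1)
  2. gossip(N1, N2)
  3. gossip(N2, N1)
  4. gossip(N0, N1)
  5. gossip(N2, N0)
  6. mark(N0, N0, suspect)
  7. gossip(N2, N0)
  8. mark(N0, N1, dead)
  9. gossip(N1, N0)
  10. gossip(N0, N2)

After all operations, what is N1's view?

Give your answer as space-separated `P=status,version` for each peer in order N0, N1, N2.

Answer: N0=suspect,1 N1=dead,1 N2=alive,0

Derivation:
Op 1: gossip N2<->N1 -> N2.N0=(alive,v0) N2.N1=(alive,v0) N2.N2=(alive,v0) | N1.N0=(alive,v0) N1.N1=(alive,v0) N1.N2=(alive,v0)
Op 2: gossip N1<->N2 -> N1.N0=(alive,v0) N1.N1=(alive,v0) N1.N2=(alive,v0) | N2.N0=(alive,v0) N2.N1=(alive,v0) N2.N2=(alive,v0)
Op 3: gossip N2<->N1 -> N2.N0=(alive,v0) N2.N1=(alive,v0) N2.N2=(alive,v0) | N1.N0=(alive,v0) N1.N1=(alive,v0) N1.N2=(alive,v0)
Op 4: gossip N0<->N1 -> N0.N0=(alive,v0) N0.N1=(alive,v0) N0.N2=(alive,v0) | N1.N0=(alive,v0) N1.N1=(alive,v0) N1.N2=(alive,v0)
Op 5: gossip N2<->N0 -> N2.N0=(alive,v0) N2.N1=(alive,v0) N2.N2=(alive,v0) | N0.N0=(alive,v0) N0.N1=(alive,v0) N0.N2=(alive,v0)
Op 6: N0 marks N0=suspect -> (suspect,v1)
Op 7: gossip N2<->N0 -> N2.N0=(suspect,v1) N2.N1=(alive,v0) N2.N2=(alive,v0) | N0.N0=(suspect,v1) N0.N1=(alive,v0) N0.N2=(alive,v0)
Op 8: N0 marks N1=dead -> (dead,v1)
Op 9: gossip N1<->N0 -> N1.N0=(suspect,v1) N1.N1=(dead,v1) N1.N2=(alive,v0) | N0.N0=(suspect,v1) N0.N1=(dead,v1) N0.N2=(alive,v0)
Op 10: gossip N0<->N2 -> N0.N0=(suspect,v1) N0.N1=(dead,v1) N0.N2=(alive,v0) | N2.N0=(suspect,v1) N2.N1=(dead,v1) N2.N2=(alive,v0)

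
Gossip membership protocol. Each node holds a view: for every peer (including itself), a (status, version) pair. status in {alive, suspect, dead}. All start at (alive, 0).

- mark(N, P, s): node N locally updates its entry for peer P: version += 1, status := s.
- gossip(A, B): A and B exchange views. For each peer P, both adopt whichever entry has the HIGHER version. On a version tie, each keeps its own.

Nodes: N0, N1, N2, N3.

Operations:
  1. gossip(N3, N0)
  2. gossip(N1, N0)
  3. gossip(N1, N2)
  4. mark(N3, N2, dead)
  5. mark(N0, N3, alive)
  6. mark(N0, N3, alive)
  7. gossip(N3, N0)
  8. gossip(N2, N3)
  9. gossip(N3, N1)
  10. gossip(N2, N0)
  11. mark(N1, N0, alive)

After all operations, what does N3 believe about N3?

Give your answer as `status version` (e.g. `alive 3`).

Answer: alive 2

Derivation:
Op 1: gossip N3<->N0 -> N3.N0=(alive,v0) N3.N1=(alive,v0) N3.N2=(alive,v0) N3.N3=(alive,v0) | N0.N0=(alive,v0) N0.N1=(alive,v0) N0.N2=(alive,v0) N0.N3=(alive,v0)
Op 2: gossip N1<->N0 -> N1.N0=(alive,v0) N1.N1=(alive,v0) N1.N2=(alive,v0) N1.N3=(alive,v0) | N0.N0=(alive,v0) N0.N1=(alive,v0) N0.N2=(alive,v0) N0.N3=(alive,v0)
Op 3: gossip N1<->N2 -> N1.N0=(alive,v0) N1.N1=(alive,v0) N1.N2=(alive,v0) N1.N3=(alive,v0) | N2.N0=(alive,v0) N2.N1=(alive,v0) N2.N2=(alive,v0) N2.N3=(alive,v0)
Op 4: N3 marks N2=dead -> (dead,v1)
Op 5: N0 marks N3=alive -> (alive,v1)
Op 6: N0 marks N3=alive -> (alive,v2)
Op 7: gossip N3<->N0 -> N3.N0=(alive,v0) N3.N1=(alive,v0) N3.N2=(dead,v1) N3.N3=(alive,v2) | N0.N0=(alive,v0) N0.N1=(alive,v0) N0.N2=(dead,v1) N0.N3=(alive,v2)
Op 8: gossip N2<->N3 -> N2.N0=(alive,v0) N2.N1=(alive,v0) N2.N2=(dead,v1) N2.N3=(alive,v2) | N3.N0=(alive,v0) N3.N1=(alive,v0) N3.N2=(dead,v1) N3.N3=(alive,v2)
Op 9: gossip N3<->N1 -> N3.N0=(alive,v0) N3.N1=(alive,v0) N3.N2=(dead,v1) N3.N3=(alive,v2) | N1.N0=(alive,v0) N1.N1=(alive,v0) N1.N2=(dead,v1) N1.N3=(alive,v2)
Op 10: gossip N2<->N0 -> N2.N0=(alive,v0) N2.N1=(alive,v0) N2.N2=(dead,v1) N2.N3=(alive,v2) | N0.N0=(alive,v0) N0.N1=(alive,v0) N0.N2=(dead,v1) N0.N3=(alive,v2)
Op 11: N1 marks N0=alive -> (alive,v1)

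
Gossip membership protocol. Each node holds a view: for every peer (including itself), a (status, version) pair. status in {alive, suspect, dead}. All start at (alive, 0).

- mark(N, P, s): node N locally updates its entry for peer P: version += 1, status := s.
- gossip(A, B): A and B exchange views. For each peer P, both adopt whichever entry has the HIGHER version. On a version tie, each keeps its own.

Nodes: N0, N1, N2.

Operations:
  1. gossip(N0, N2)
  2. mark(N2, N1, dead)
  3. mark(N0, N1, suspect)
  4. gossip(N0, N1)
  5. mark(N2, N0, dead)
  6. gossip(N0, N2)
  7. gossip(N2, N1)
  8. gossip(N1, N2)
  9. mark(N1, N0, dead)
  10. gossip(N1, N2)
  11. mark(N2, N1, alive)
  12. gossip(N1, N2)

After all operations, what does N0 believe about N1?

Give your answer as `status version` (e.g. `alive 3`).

Op 1: gossip N0<->N2 -> N0.N0=(alive,v0) N0.N1=(alive,v0) N0.N2=(alive,v0) | N2.N0=(alive,v0) N2.N1=(alive,v0) N2.N2=(alive,v0)
Op 2: N2 marks N1=dead -> (dead,v1)
Op 3: N0 marks N1=suspect -> (suspect,v1)
Op 4: gossip N0<->N1 -> N0.N0=(alive,v0) N0.N1=(suspect,v1) N0.N2=(alive,v0) | N1.N0=(alive,v0) N1.N1=(suspect,v1) N1.N2=(alive,v0)
Op 5: N2 marks N0=dead -> (dead,v1)
Op 6: gossip N0<->N2 -> N0.N0=(dead,v1) N0.N1=(suspect,v1) N0.N2=(alive,v0) | N2.N0=(dead,v1) N2.N1=(dead,v1) N2.N2=(alive,v0)
Op 7: gossip N2<->N1 -> N2.N0=(dead,v1) N2.N1=(dead,v1) N2.N2=(alive,v0) | N1.N0=(dead,v1) N1.N1=(suspect,v1) N1.N2=(alive,v0)
Op 8: gossip N1<->N2 -> N1.N0=(dead,v1) N1.N1=(suspect,v1) N1.N2=(alive,v0) | N2.N0=(dead,v1) N2.N1=(dead,v1) N2.N2=(alive,v0)
Op 9: N1 marks N0=dead -> (dead,v2)
Op 10: gossip N1<->N2 -> N1.N0=(dead,v2) N1.N1=(suspect,v1) N1.N2=(alive,v0) | N2.N0=(dead,v2) N2.N1=(dead,v1) N2.N2=(alive,v0)
Op 11: N2 marks N1=alive -> (alive,v2)
Op 12: gossip N1<->N2 -> N1.N0=(dead,v2) N1.N1=(alive,v2) N1.N2=(alive,v0) | N2.N0=(dead,v2) N2.N1=(alive,v2) N2.N2=(alive,v0)

Answer: suspect 1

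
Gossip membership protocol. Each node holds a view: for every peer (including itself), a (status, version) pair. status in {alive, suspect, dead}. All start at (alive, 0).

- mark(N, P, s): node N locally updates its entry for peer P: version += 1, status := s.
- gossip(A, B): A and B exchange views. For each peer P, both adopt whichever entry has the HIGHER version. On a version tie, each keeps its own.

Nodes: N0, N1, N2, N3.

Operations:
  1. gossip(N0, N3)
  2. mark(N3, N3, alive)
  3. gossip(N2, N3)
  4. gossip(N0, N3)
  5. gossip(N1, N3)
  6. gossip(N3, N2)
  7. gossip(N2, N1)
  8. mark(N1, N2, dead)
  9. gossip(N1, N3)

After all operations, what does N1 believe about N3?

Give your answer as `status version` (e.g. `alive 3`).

Op 1: gossip N0<->N3 -> N0.N0=(alive,v0) N0.N1=(alive,v0) N0.N2=(alive,v0) N0.N3=(alive,v0) | N3.N0=(alive,v0) N3.N1=(alive,v0) N3.N2=(alive,v0) N3.N3=(alive,v0)
Op 2: N3 marks N3=alive -> (alive,v1)
Op 3: gossip N2<->N3 -> N2.N0=(alive,v0) N2.N1=(alive,v0) N2.N2=(alive,v0) N2.N3=(alive,v1) | N3.N0=(alive,v0) N3.N1=(alive,v0) N3.N2=(alive,v0) N3.N3=(alive,v1)
Op 4: gossip N0<->N3 -> N0.N0=(alive,v0) N0.N1=(alive,v0) N0.N2=(alive,v0) N0.N3=(alive,v1) | N3.N0=(alive,v0) N3.N1=(alive,v0) N3.N2=(alive,v0) N3.N3=(alive,v1)
Op 5: gossip N1<->N3 -> N1.N0=(alive,v0) N1.N1=(alive,v0) N1.N2=(alive,v0) N1.N3=(alive,v1) | N3.N0=(alive,v0) N3.N1=(alive,v0) N3.N2=(alive,v0) N3.N3=(alive,v1)
Op 6: gossip N3<->N2 -> N3.N0=(alive,v0) N3.N1=(alive,v0) N3.N2=(alive,v0) N3.N3=(alive,v1) | N2.N0=(alive,v0) N2.N1=(alive,v0) N2.N2=(alive,v0) N2.N3=(alive,v1)
Op 7: gossip N2<->N1 -> N2.N0=(alive,v0) N2.N1=(alive,v0) N2.N2=(alive,v0) N2.N3=(alive,v1) | N1.N0=(alive,v0) N1.N1=(alive,v0) N1.N2=(alive,v0) N1.N3=(alive,v1)
Op 8: N1 marks N2=dead -> (dead,v1)
Op 9: gossip N1<->N3 -> N1.N0=(alive,v0) N1.N1=(alive,v0) N1.N2=(dead,v1) N1.N3=(alive,v1) | N3.N0=(alive,v0) N3.N1=(alive,v0) N3.N2=(dead,v1) N3.N3=(alive,v1)

Answer: alive 1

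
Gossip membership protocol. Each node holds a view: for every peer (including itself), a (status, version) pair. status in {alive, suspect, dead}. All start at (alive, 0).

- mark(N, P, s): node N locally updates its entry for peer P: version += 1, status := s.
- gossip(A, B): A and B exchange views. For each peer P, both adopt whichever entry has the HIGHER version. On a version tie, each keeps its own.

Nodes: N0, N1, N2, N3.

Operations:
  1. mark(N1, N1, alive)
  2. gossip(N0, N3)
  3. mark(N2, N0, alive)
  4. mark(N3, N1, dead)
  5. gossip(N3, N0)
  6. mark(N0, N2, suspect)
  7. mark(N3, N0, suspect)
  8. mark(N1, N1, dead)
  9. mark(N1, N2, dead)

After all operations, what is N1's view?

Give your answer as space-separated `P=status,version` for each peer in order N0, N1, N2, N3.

Op 1: N1 marks N1=alive -> (alive,v1)
Op 2: gossip N0<->N3 -> N0.N0=(alive,v0) N0.N1=(alive,v0) N0.N2=(alive,v0) N0.N3=(alive,v0) | N3.N0=(alive,v0) N3.N1=(alive,v0) N3.N2=(alive,v0) N3.N3=(alive,v0)
Op 3: N2 marks N0=alive -> (alive,v1)
Op 4: N3 marks N1=dead -> (dead,v1)
Op 5: gossip N3<->N0 -> N3.N0=(alive,v0) N3.N1=(dead,v1) N3.N2=(alive,v0) N3.N3=(alive,v0) | N0.N0=(alive,v0) N0.N1=(dead,v1) N0.N2=(alive,v0) N0.N3=(alive,v0)
Op 6: N0 marks N2=suspect -> (suspect,v1)
Op 7: N3 marks N0=suspect -> (suspect,v1)
Op 8: N1 marks N1=dead -> (dead,v2)
Op 9: N1 marks N2=dead -> (dead,v1)

Answer: N0=alive,0 N1=dead,2 N2=dead,1 N3=alive,0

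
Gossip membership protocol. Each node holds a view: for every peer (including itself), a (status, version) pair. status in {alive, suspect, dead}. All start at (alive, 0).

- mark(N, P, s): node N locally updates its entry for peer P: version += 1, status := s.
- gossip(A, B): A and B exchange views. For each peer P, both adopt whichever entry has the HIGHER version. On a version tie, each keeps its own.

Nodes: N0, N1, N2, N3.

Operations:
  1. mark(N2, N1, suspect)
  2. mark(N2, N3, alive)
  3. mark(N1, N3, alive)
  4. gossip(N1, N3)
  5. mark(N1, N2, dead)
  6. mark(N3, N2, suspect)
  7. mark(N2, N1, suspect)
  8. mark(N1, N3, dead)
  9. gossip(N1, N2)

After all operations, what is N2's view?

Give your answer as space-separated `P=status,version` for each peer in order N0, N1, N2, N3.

Answer: N0=alive,0 N1=suspect,2 N2=dead,1 N3=dead,2

Derivation:
Op 1: N2 marks N1=suspect -> (suspect,v1)
Op 2: N2 marks N3=alive -> (alive,v1)
Op 3: N1 marks N3=alive -> (alive,v1)
Op 4: gossip N1<->N3 -> N1.N0=(alive,v0) N1.N1=(alive,v0) N1.N2=(alive,v0) N1.N3=(alive,v1) | N3.N0=(alive,v0) N3.N1=(alive,v0) N3.N2=(alive,v0) N3.N3=(alive,v1)
Op 5: N1 marks N2=dead -> (dead,v1)
Op 6: N3 marks N2=suspect -> (suspect,v1)
Op 7: N2 marks N1=suspect -> (suspect,v2)
Op 8: N1 marks N3=dead -> (dead,v2)
Op 9: gossip N1<->N2 -> N1.N0=(alive,v0) N1.N1=(suspect,v2) N1.N2=(dead,v1) N1.N3=(dead,v2) | N2.N0=(alive,v0) N2.N1=(suspect,v2) N2.N2=(dead,v1) N2.N3=(dead,v2)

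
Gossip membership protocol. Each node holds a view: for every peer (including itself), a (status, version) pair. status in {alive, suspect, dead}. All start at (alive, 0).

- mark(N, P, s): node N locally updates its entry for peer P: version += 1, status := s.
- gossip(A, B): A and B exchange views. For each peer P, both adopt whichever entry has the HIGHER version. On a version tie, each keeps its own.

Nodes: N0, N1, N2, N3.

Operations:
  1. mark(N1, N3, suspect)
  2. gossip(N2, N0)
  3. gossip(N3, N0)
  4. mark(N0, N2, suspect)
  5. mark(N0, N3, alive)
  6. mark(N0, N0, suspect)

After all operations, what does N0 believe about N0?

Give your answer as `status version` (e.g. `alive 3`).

Answer: suspect 1

Derivation:
Op 1: N1 marks N3=suspect -> (suspect,v1)
Op 2: gossip N2<->N0 -> N2.N0=(alive,v0) N2.N1=(alive,v0) N2.N2=(alive,v0) N2.N3=(alive,v0) | N0.N0=(alive,v0) N0.N1=(alive,v0) N0.N2=(alive,v0) N0.N3=(alive,v0)
Op 3: gossip N3<->N0 -> N3.N0=(alive,v0) N3.N1=(alive,v0) N3.N2=(alive,v0) N3.N3=(alive,v0) | N0.N0=(alive,v0) N0.N1=(alive,v0) N0.N2=(alive,v0) N0.N3=(alive,v0)
Op 4: N0 marks N2=suspect -> (suspect,v1)
Op 5: N0 marks N3=alive -> (alive,v1)
Op 6: N0 marks N0=suspect -> (suspect,v1)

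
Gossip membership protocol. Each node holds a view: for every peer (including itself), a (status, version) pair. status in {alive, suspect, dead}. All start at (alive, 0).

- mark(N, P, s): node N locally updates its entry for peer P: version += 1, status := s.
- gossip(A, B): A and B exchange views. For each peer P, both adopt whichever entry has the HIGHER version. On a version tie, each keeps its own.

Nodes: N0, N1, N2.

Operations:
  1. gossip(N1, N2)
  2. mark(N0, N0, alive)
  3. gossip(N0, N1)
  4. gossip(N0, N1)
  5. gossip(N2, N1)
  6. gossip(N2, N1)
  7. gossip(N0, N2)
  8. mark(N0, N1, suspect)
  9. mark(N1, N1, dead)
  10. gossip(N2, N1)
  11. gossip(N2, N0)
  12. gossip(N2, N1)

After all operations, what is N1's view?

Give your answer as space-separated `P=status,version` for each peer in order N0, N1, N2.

Op 1: gossip N1<->N2 -> N1.N0=(alive,v0) N1.N1=(alive,v0) N1.N2=(alive,v0) | N2.N0=(alive,v0) N2.N1=(alive,v0) N2.N2=(alive,v0)
Op 2: N0 marks N0=alive -> (alive,v1)
Op 3: gossip N0<->N1 -> N0.N0=(alive,v1) N0.N1=(alive,v0) N0.N2=(alive,v0) | N1.N0=(alive,v1) N1.N1=(alive,v0) N1.N2=(alive,v0)
Op 4: gossip N0<->N1 -> N0.N0=(alive,v1) N0.N1=(alive,v0) N0.N2=(alive,v0) | N1.N0=(alive,v1) N1.N1=(alive,v0) N1.N2=(alive,v0)
Op 5: gossip N2<->N1 -> N2.N0=(alive,v1) N2.N1=(alive,v0) N2.N2=(alive,v0) | N1.N0=(alive,v1) N1.N1=(alive,v0) N1.N2=(alive,v0)
Op 6: gossip N2<->N1 -> N2.N0=(alive,v1) N2.N1=(alive,v0) N2.N2=(alive,v0) | N1.N0=(alive,v1) N1.N1=(alive,v0) N1.N2=(alive,v0)
Op 7: gossip N0<->N2 -> N0.N0=(alive,v1) N0.N1=(alive,v0) N0.N2=(alive,v0) | N2.N0=(alive,v1) N2.N1=(alive,v0) N2.N2=(alive,v0)
Op 8: N0 marks N1=suspect -> (suspect,v1)
Op 9: N1 marks N1=dead -> (dead,v1)
Op 10: gossip N2<->N1 -> N2.N0=(alive,v1) N2.N1=(dead,v1) N2.N2=(alive,v0) | N1.N0=(alive,v1) N1.N1=(dead,v1) N1.N2=(alive,v0)
Op 11: gossip N2<->N0 -> N2.N0=(alive,v1) N2.N1=(dead,v1) N2.N2=(alive,v0) | N0.N0=(alive,v1) N0.N1=(suspect,v1) N0.N2=(alive,v0)
Op 12: gossip N2<->N1 -> N2.N0=(alive,v1) N2.N1=(dead,v1) N2.N2=(alive,v0) | N1.N0=(alive,v1) N1.N1=(dead,v1) N1.N2=(alive,v0)

Answer: N0=alive,1 N1=dead,1 N2=alive,0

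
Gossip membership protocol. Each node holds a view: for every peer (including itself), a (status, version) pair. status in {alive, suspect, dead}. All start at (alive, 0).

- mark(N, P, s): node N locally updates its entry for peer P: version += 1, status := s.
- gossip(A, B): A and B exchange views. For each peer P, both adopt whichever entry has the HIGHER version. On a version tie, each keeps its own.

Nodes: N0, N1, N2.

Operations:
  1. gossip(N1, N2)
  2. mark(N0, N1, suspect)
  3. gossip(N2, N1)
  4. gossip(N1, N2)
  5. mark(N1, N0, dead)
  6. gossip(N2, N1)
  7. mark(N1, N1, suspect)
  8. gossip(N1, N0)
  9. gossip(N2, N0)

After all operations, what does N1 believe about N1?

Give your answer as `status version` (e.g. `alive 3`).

Answer: suspect 1

Derivation:
Op 1: gossip N1<->N2 -> N1.N0=(alive,v0) N1.N1=(alive,v0) N1.N2=(alive,v0) | N2.N0=(alive,v0) N2.N1=(alive,v0) N2.N2=(alive,v0)
Op 2: N0 marks N1=suspect -> (suspect,v1)
Op 3: gossip N2<->N1 -> N2.N0=(alive,v0) N2.N1=(alive,v0) N2.N2=(alive,v0) | N1.N0=(alive,v0) N1.N1=(alive,v0) N1.N2=(alive,v0)
Op 4: gossip N1<->N2 -> N1.N0=(alive,v0) N1.N1=(alive,v0) N1.N2=(alive,v0) | N2.N0=(alive,v0) N2.N1=(alive,v0) N2.N2=(alive,v0)
Op 5: N1 marks N0=dead -> (dead,v1)
Op 6: gossip N2<->N1 -> N2.N0=(dead,v1) N2.N1=(alive,v0) N2.N2=(alive,v0) | N1.N0=(dead,v1) N1.N1=(alive,v0) N1.N2=(alive,v0)
Op 7: N1 marks N1=suspect -> (suspect,v1)
Op 8: gossip N1<->N0 -> N1.N0=(dead,v1) N1.N1=(suspect,v1) N1.N2=(alive,v0) | N0.N0=(dead,v1) N0.N1=(suspect,v1) N0.N2=(alive,v0)
Op 9: gossip N2<->N0 -> N2.N0=(dead,v1) N2.N1=(suspect,v1) N2.N2=(alive,v0) | N0.N0=(dead,v1) N0.N1=(suspect,v1) N0.N2=(alive,v0)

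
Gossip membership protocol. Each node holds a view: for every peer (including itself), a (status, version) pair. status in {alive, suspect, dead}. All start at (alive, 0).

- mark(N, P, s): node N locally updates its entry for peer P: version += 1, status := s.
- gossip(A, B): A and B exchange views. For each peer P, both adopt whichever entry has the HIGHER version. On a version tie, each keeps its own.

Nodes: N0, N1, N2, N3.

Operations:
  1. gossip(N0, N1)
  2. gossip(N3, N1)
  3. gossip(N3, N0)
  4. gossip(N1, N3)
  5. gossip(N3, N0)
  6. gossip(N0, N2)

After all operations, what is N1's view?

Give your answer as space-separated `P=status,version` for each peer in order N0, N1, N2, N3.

Op 1: gossip N0<->N1 -> N0.N0=(alive,v0) N0.N1=(alive,v0) N0.N2=(alive,v0) N0.N3=(alive,v0) | N1.N0=(alive,v0) N1.N1=(alive,v0) N1.N2=(alive,v0) N1.N3=(alive,v0)
Op 2: gossip N3<->N1 -> N3.N0=(alive,v0) N3.N1=(alive,v0) N3.N2=(alive,v0) N3.N3=(alive,v0) | N1.N0=(alive,v0) N1.N1=(alive,v0) N1.N2=(alive,v0) N1.N3=(alive,v0)
Op 3: gossip N3<->N0 -> N3.N0=(alive,v0) N3.N1=(alive,v0) N3.N2=(alive,v0) N3.N3=(alive,v0) | N0.N0=(alive,v0) N0.N1=(alive,v0) N0.N2=(alive,v0) N0.N3=(alive,v0)
Op 4: gossip N1<->N3 -> N1.N0=(alive,v0) N1.N1=(alive,v0) N1.N2=(alive,v0) N1.N3=(alive,v0) | N3.N0=(alive,v0) N3.N1=(alive,v0) N3.N2=(alive,v0) N3.N3=(alive,v0)
Op 5: gossip N3<->N0 -> N3.N0=(alive,v0) N3.N1=(alive,v0) N3.N2=(alive,v0) N3.N3=(alive,v0) | N0.N0=(alive,v0) N0.N1=(alive,v0) N0.N2=(alive,v0) N0.N3=(alive,v0)
Op 6: gossip N0<->N2 -> N0.N0=(alive,v0) N0.N1=(alive,v0) N0.N2=(alive,v0) N0.N3=(alive,v0) | N2.N0=(alive,v0) N2.N1=(alive,v0) N2.N2=(alive,v0) N2.N3=(alive,v0)

Answer: N0=alive,0 N1=alive,0 N2=alive,0 N3=alive,0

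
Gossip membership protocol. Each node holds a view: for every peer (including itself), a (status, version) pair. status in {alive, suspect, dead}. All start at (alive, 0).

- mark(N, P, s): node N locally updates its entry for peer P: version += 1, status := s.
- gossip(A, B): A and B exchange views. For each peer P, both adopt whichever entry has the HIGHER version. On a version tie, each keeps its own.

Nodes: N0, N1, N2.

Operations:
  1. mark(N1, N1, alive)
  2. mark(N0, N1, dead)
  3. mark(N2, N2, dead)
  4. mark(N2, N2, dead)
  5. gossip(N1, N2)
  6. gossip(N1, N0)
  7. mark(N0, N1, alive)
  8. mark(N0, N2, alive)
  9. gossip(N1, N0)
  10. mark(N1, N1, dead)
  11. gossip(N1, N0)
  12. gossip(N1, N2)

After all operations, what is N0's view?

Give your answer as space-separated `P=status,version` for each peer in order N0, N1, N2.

Answer: N0=alive,0 N1=dead,3 N2=alive,3

Derivation:
Op 1: N1 marks N1=alive -> (alive,v1)
Op 2: N0 marks N1=dead -> (dead,v1)
Op 3: N2 marks N2=dead -> (dead,v1)
Op 4: N2 marks N2=dead -> (dead,v2)
Op 5: gossip N1<->N2 -> N1.N0=(alive,v0) N1.N1=(alive,v1) N1.N2=(dead,v2) | N2.N0=(alive,v0) N2.N1=(alive,v1) N2.N2=(dead,v2)
Op 6: gossip N1<->N0 -> N1.N0=(alive,v0) N1.N1=(alive,v1) N1.N2=(dead,v2) | N0.N0=(alive,v0) N0.N1=(dead,v1) N0.N2=(dead,v2)
Op 7: N0 marks N1=alive -> (alive,v2)
Op 8: N0 marks N2=alive -> (alive,v3)
Op 9: gossip N1<->N0 -> N1.N0=(alive,v0) N1.N1=(alive,v2) N1.N2=(alive,v3) | N0.N0=(alive,v0) N0.N1=(alive,v2) N0.N2=(alive,v3)
Op 10: N1 marks N1=dead -> (dead,v3)
Op 11: gossip N1<->N0 -> N1.N0=(alive,v0) N1.N1=(dead,v3) N1.N2=(alive,v3) | N0.N0=(alive,v0) N0.N1=(dead,v3) N0.N2=(alive,v3)
Op 12: gossip N1<->N2 -> N1.N0=(alive,v0) N1.N1=(dead,v3) N1.N2=(alive,v3) | N2.N0=(alive,v0) N2.N1=(dead,v3) N2.N2=(alive,v3)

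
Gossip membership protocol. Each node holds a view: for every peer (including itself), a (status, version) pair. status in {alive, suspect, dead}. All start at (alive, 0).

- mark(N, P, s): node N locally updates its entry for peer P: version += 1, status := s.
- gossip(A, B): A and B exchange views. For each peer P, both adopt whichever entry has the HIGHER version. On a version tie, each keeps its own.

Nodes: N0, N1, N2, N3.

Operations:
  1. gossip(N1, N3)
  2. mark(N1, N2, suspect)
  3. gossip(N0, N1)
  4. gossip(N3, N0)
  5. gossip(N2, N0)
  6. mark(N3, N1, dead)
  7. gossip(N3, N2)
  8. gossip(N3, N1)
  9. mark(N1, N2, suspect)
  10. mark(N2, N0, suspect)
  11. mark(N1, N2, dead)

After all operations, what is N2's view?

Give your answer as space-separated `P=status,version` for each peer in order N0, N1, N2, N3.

Answer: N0=suspect,1 N1=dead,1 N2=suspect,1 N3=alive,0

Derivation:
Op 1: gossip N1<->N3 -> N1.N0=(alive,v0) N1.N1=(alive,v0) N1.N2=(alive,v0) N1.N3=(alive,v0) | N3.N0=(alive,v0) N3.N1=(alive,v0) N3.N2=(alive,v0) N3.N3=(alive,v0)
Op 2: N1 marks N2=suspect -> (suspect,v1)
Op 3: gossip N0<->N1 -> N0.N0=(alive,v0) N0.N1=(alive,v0) N0.N2=(suspect,v1) N0.N3=(alive,v0) | N1.N0=(alive,v0) N1.N1=(alive,v0) N1.N2=(suspect,v1) N1.N3=(alive,v0)
Op 4: gossip N3<->N0 -> N3.N0=(alive,v0) N3.N1=(alive,v0) N3.N2=(suspect,v1) N3.N3=(alive,v0) | N0.N0=(alive,v0) N0.N1=(alive,v0) N0.N2=(suspect,v1) N0.N3=(alive,v0)
Op 5: gossip N2<->N0 -> N2.N0=(alive,v0) N2.N1=(alive,v0) N2.N2=(suspect,v1) N2.N3=(alive,v0) | N0.N0=(alive,v0) N0.N1=(alive,v0) N0.N2=(suspect,v1) N0.N3=(alive,v0)
Op 6: N3 marks N1=dead -> (dead,v1)
Op 7: gossip N3<->N2 -> N3.N0=(alive,v0) N3.N1=(dead,v1) N3.N2=(suspect,v1) N3.N3=(alive,v0) | N2.N0=(alive,v0) N2.N1=(dead,v1) N2.N2=(suspect,v1) N2.N3=(alive,v0)
Op 8: gossip N3<->N1 -> N3.N0=(alive,v0) N3.N1=(dead,v1) N3.N2=(suspect,v1) N3.N3=(alive,v0) | N1.N0=(alive,v0) N1.N1=(dead,v1) N1.N2=(suspect,v1) N1.N3=(alive,v0)
Op 9: N1 marks N2=suspect -> (suspect,v2)
Op 10: N2 marks N0=suspect -> (suspect,v1)
Op 11: N1 marks N2=dead -> (dead,v3)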